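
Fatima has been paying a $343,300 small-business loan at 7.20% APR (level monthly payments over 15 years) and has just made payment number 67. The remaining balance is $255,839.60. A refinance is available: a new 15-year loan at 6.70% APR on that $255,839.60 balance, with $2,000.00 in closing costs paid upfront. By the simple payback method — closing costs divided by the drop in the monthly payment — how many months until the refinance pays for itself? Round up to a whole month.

3 months

Current payment = 343,300 × 7.2%/12 / (1 − (1+0.0060000)^−180) = $3,124.19.
Refinanced payment = 255,839.60 × 0.0055833 / (1 − (1+0.0055833)^−180) = $2,256.86.
Monthly savings = $3,124.19 − $2,256.86 = $867.33.
Break-even = $2,000.00 / $867.33 = 2.31 → 3 months.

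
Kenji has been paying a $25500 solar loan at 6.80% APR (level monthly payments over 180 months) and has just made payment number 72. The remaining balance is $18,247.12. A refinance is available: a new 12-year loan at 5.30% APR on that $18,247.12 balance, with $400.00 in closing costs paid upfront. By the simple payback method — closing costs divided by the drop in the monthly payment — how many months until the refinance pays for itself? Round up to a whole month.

8 months

Current payment = 25,500 × 6.8%/12 / (1 − (1+0.0056667)^−180) = $226.36.
Refinanced payment = 18,247.12 × 0.0044167 / (1 − (1+0.0044167)^−144) = $171.53.
Monthly savings = $226.36 − $171.53 = $54.83.
Break-even = $400.00 / $54.83 = 7.30 → 8 months.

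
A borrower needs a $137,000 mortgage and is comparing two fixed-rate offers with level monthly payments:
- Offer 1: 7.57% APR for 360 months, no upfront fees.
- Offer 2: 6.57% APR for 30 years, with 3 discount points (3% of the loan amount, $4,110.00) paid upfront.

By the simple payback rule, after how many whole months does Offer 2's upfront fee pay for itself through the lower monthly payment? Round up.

Offer 1: at 7.57% the monthly rate is 0.0063083, so the payment is 137,000 × 0.0063083 / (1 − 1.0063083^−360) = $964.50.
Offer 2: at 6.57% the monthly rate is 0.0054750, so the payment is 137,000 × 0.0054750 / (1 − 1.0054750^−360) = $872.25.
Monthly savings = $964.50 − $872.25 = $92.25.
Break-even = $4,110.00 / $92.25 = 44.55 → 45 months.

45 months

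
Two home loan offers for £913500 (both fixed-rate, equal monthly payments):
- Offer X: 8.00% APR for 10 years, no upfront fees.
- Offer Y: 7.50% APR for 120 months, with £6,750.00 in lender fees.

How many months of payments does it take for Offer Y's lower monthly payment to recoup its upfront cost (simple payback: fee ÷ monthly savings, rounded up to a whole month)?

Offer X: monthly rate = 8%/12 = 0.0066667; payment = 913,500 × 0.0066667 / (1 − (1+0.0066667)^−120) = £11,083.28.
Offer Y: at 7.50% the monthly rate is 0.0062500, so the payment is 913,500 × 0.0062500 / (1 − 1.0062500^−120) = £10,843.41.
Monthly savings = £11,083.28 − £10,843.41 = £239.87.
Break-even = £6,750.00 / £239.87 = 28.14 → 29 months.

29 months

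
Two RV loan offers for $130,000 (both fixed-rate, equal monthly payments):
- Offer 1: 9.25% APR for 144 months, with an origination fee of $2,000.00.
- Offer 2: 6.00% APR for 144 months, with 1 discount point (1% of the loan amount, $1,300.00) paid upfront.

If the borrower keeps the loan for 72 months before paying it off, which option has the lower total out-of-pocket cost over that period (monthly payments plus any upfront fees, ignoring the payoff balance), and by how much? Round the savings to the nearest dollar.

Offer 2 by $17,202

Offer 1: at 9.25% the monthly rate is 0.0077083, so the payment is 130,000 × 0.0077083 / (1 − 1.0077083^−144) = $1,497.80.
Offer 2: monthly rate = 6%/12 = 0.0050000; payment = 130,000 × 0.0050000 / (1 − (1+0.0050000)^−144) = $1,268.61.
Over 72 months: Offer 1 costs 72 × $1,497.80 + $2,000.00 = $109,841.60; Offer 2 costs 72 × $1,268.61 + $1,300.00 = $92,639.92.
Offer 2 is cheaper by $109,841.60 − $92,639.92 = $17,201.68.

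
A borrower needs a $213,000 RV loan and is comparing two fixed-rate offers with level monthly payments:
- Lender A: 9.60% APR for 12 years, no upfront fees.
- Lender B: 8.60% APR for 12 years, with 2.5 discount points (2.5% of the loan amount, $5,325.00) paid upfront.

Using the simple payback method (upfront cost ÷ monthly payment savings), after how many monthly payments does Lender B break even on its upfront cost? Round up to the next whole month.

45 months

Lender A: at 9.60% the monthly rate is 0.0080000, so the payment is 213,000 × 0.0080000 / (1 − 1.0080000^−144) = $2,496.54.
Lender B: monthly rate = 8.6%/12 = 0.0071667; payment = 213,000 × 0.0071667 / (1 − (1+0.0071667)^−144) = $2,376.27.
Monthly savings = $2,496.54 − $2,376.27 = $120.27.
Break-even = $5,325.00 / $120.27 = 44.28 → 45 months.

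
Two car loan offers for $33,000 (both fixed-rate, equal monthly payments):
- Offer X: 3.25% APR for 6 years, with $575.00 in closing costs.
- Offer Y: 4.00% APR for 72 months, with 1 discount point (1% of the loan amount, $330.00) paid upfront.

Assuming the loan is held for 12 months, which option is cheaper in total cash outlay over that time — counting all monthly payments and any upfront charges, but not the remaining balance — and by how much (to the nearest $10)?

Offer Y by $110

Offer X: monthly rate = 3.25%/12 = 0.0027083; payment = 33,000 × 0.0027083 / (1 − (1+0.0027083)^−72) = $505.09.
Offer Y: monthly rate = 4%/12 = 0.0033333; payment = 33,000 × 0.0033333 / (1 − (1+0.0033333)^−72) = $516.29.
Over 12 months: Offer X costs 12 × $505.09 + $575.00 = $6,636.08; Offer Y costs 12 × $516.29 + $330.00 = $6,525.48.
Offer Y is cheaper by $6,636.08 − $6,525.48 = $110.60.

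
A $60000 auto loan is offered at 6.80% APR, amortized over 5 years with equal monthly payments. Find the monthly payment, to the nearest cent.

At 6.80% the monthly rate is 0.0056667, so the payment is 60,000 × 0.0056667 / (1 − 1.0056667^−60) = $1,182.42.

$1,182.42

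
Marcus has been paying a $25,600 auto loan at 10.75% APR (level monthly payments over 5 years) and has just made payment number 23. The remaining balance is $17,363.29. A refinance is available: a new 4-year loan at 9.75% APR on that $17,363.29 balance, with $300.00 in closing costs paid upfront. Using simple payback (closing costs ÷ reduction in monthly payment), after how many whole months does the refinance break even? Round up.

Current payment = 25,600 × 10.75%/12 / (1 − (1+0.0089583)^−60) = $553.42.
Refinanced payment = 17,363.29 × 0.0081250 / (1 − (1+0.0081250)^−48) = $438.30.
Monthly savings = $553.42 − $438.30 = $115.12.
Break-even = $300.00 / $115.12 = 2.61 → 3 months.

3 months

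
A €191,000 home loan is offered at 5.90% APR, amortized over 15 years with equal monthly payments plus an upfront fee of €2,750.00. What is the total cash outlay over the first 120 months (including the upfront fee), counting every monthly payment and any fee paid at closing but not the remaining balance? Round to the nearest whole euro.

€194,926

Monthly rate = 5.9%/12 = 0.0049167; payment = 191,000 × 0.0049167 / (1 − (1+0.0049167)^−180) = €1,601.47.
Total outlay = 120 × €1,601.47 + €2,750.00 = €194,926.40.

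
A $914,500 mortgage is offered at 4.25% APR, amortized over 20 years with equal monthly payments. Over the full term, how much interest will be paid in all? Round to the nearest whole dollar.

$444,596

At 4.25% the monthly rate is 0.0035417, so the payment is 914,500 × 0.0035417 / (1 − 1.0035417^−240) = $5,662.90.
Total paid = 240 × $5,662.90 = $1,359,096.00; interest = $1,359,096.00 − $914,500 = $444,596.00.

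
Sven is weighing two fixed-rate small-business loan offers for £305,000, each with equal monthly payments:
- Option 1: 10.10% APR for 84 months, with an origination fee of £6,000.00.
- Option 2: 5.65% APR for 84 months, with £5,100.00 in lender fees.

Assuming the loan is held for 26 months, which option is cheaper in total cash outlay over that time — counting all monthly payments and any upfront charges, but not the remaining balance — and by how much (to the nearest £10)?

Option 2 by £18,440

Option 1: monthly rate = 10.1%/12 = 0.0084167; payment = 305,000 × 0.0084167 / (1 − (1+0.0084167)^−84) = £5,079.13.
Option 2: monthly rate = 5.65%/12 = 0.0047083; payment = 305,000 × 0.0047083 / (1 − (1+0.0047083)^−84) = £4,404.61.
Over 26 months: Option 1 costs 26 × £5,079.13 + £6,000.00 = £138,057.38; Option 2 costs 26 × £4,404.61 + £5,100.00 = £119,619.86.
Option 2 is cheaper by £138,057.38 − £119,619.86 = £18,437.52.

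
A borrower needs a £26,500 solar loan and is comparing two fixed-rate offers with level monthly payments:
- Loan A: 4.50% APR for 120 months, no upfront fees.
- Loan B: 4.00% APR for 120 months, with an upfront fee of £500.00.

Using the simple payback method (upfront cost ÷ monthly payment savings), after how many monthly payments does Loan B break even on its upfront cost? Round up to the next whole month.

79 months

Loan A: monthly rate = 4.5%/12 = 0.0037500; payment = 26,500 × 0.0037500 / (1 − (1+0.0037500)^−120) = £274.64.
Loan B: monthly rate = 4%/12 = 0.0033333; payment = 26,500 × 0.0033333 / (1 − (1+0.0033333)^−120) = £268.30.
Monthly savings = £274.64 − £268.30 = £6.34.
Break-even = £500.00 / £6.34 = 78.86 → 79 months.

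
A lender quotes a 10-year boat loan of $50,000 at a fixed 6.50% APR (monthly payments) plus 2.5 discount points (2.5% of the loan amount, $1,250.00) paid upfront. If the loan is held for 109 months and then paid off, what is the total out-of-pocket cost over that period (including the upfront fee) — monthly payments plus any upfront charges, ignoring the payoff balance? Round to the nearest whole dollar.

$63,134

At 6.50% the monthly rate is 0.0054167, so the payment is 50,000 × 0.0054167 / (1 − 1.0054167^−120) = $567.74.
Total outlay = 109 × $567.74 + $1,250.00 = $63,133.66.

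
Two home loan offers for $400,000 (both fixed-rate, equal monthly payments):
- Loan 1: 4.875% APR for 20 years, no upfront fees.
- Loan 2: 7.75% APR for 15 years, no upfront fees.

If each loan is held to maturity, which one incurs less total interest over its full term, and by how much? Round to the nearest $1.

Loan 1: at 4.875% the monthly rate is 0.0040625, so the payment is 400,000 × 0.0040625 / (1 − 1.0040625^−240) = $2,612.28.
Total interest on Loan 1 = 240 × $2,612.28 − $400,000 = $226,947.20.
Loan 2: at 7.75% the monthly rate is 0.0064583, so the payment is 400,000 × 0.0064583 / (1 − 1.0064583^−180) = $3,765.10.
Total interest on Loan 2 = 180 × $3,765.10 − $400,000 = $277,718.00.
Loan 1 is lower by $50,770.80.

Loan 1 by $50,771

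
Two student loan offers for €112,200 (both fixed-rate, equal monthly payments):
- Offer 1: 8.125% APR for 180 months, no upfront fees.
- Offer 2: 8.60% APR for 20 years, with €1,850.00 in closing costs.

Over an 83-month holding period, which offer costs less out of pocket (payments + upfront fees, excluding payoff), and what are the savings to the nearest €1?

Offer 2 by €6,412

Offer 1: at 8.125% the monthly rate is 0.0067708, so the payment is 112,200 × 0.0067708 / (1 − 1.0067708^−180) = €1,080.35.
Offer 2: monthly rate = 8.6%/12 = 0.0071667; payment = 112,200 × 0.0071667 / (1 − (1+0.0071667)^−240) = €980.81.
Over 83 months: Offer 1 costs 83 × €1,080.35 = €89,669.05; Offer 2 costs 83 × €980.81 + €1,850.00 = €83,257.23.
Offer 2 is cheaper by €89,669.05 − €83,257.23 = €6,411.82.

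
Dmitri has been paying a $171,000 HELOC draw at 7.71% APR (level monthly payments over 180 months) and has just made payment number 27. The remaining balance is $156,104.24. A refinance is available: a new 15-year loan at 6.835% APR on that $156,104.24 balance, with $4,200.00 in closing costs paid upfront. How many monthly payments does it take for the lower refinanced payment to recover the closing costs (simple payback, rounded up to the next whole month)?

Current payment = 171,000 × 7.71%/12 / (1 − (1+0.0064250)^−180) = $1,605.67.
Refinanced payment = 156,104.24 × 0.0056958 / (1 − (1+0.0056958)^−180) = $1,388.75.
Monthly savings = $1,605.67 − $1,388.75 = $216.92.
Break-even = $4,200.00 / $216.92 = 19.36 → 20 months.

20 months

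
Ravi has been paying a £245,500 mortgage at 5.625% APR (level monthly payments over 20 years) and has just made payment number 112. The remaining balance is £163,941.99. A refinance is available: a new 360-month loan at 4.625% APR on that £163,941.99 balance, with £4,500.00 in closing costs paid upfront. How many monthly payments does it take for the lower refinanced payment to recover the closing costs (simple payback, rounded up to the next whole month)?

Current payment = 245,500 × 5.625%/12 / (1 − (1+0.0046875)^−240) = £1,706.14.
Refinanced payment = 163,941.99 × 0.0038542 / (1 − (1+0.0038542)^−360) = £842.89.
Monthly savings = £1,706.14 − £842.89 = £863.25.
Break-even = £4,500.00 / £863.25 = 5.21 → 6 months.

6 months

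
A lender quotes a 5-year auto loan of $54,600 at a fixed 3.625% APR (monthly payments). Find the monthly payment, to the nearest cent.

At 3.625% the monthly rate is 0.0030208, so the payment is 54,600 × 0.0030208 / (1 − 1.0030208^−60) = $996.33.

$996.33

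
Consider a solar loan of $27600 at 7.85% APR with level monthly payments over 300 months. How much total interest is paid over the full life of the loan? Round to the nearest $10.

Monthly rate = 7.85%/12 = 0.0065417; payment = 27,600 × 0.0065417 / (1 − (1+0.0065417)^−300) = $210.29.
Total paid = 300 × $210.29 = $63,087.00; interest = $63,087.00 − $27,600 = $35,487.00.

$35,490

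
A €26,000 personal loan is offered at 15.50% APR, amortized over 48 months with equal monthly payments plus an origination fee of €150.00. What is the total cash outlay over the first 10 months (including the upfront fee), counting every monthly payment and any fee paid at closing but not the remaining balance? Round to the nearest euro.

Monthly rate = 15.5%/12 = 0.0129167; payment = 26,000 × 0.0129167 / (1 − (1+0.0129167)^−48) = €730.21.
Total outlay = 10 × €730.21 + €150.00 = €7,452.10.

€7,452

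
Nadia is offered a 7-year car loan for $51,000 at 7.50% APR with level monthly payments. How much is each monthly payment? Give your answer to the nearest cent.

At 7.50% the monthly rate is 0.0062500, so the payment is 51,000 × 0.0062500 / (1 − 1.0062500^−84) = $782.25.

$782.25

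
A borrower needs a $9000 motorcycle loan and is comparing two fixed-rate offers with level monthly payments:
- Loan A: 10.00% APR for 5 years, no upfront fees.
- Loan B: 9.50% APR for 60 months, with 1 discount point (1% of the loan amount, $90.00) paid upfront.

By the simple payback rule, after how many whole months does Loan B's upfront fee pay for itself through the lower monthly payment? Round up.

Loan A: at 10.00% the monthly rate is 0.0083333, so the payment is 9,000 × 0.0083333 / (1 − 1.0083333^−60) = $191.22.
Loan B: at 9.50% the monthly rate is 0.0079167, so the payment is 9,000 × 0.0079167 / (1 − 1.0079167^−60) = $189.02.
Monthly savings = $191.22 − $189.02 = $2.20.
Break-even = $90.00 / $2.20 = 40.91 → 41 months.

41 months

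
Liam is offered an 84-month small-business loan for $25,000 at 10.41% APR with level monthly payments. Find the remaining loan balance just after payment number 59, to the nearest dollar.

$9,411

With monthly rate i = 10.41%/12 = 0.0086750, the balance after k of n payments is P · [(1+i)^n − (1+i)^k] / [(1+i)^n − 1].
(1+0.0086750)^84 = 2.06588235 and (1+0.0086750)^59 = 1.66465470, so the balance is 25,000 × (2.06588235 − 1.66465470) / (2.06588235 − 1) = $9,410.69.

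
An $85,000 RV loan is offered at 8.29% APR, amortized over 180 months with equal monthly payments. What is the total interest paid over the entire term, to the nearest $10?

$63,790

At 8.29% the monthly rate is 0.0069083, so the payment is 85,000 × 0.0069083 / (1 − 1.0069083^−180) = $826.60.
Total paid = 180 × $826.60 = $148,788.00; interest = $148,788.00 − $85,000 = $63,788.00.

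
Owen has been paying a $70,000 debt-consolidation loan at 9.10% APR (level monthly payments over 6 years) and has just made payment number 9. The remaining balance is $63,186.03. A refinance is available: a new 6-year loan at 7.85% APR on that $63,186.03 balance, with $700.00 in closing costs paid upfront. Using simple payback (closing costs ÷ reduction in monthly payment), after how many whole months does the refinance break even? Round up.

5 months

Current payment = 70,000 × 9.1%/12 / (1 − (1+0.0075833)^−72) = $1,265.26.
Refinanced payment = 63,186.03 × 0.0065417 / (1 − (1+0.0065417)^−72) = $1,103.23.
Monthly savings = $1,265.26 − $1,103.23 = $162.03.
Break-even = $700.00 / $162.03 = 4.32 → 5 months.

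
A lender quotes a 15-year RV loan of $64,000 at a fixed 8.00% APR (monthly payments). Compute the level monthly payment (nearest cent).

$611.62

Monthly rate = 8%/12 = 0.0066667; payment = 64,000 × 0.0066667 / (1 − (1+0.0066667)^−180) = $611.62.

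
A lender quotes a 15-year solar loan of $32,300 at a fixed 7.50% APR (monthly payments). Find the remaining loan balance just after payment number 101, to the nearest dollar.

With monthly rate i = 7.5%/12 = 0.0062500, the balance after k of n payments is P · [(1+i)^n − (1+i)^k] / [(1+i)^n − 1].
(1+0.0062500)^180 = 3.06945173 and (1+0.0062500)^101 = 1.87626955, so the balance is 32,300 × (3.06945173 − 1.87626955) / (3.06945173 − 1) = $18,623.19.

$18,623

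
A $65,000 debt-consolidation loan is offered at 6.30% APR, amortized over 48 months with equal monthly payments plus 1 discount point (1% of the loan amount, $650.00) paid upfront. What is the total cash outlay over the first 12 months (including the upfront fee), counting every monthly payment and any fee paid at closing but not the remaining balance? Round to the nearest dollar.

At 6.30% the monthly rate is 0.0052500, so the payment is 65,000 × 0.0052500 / (1 − 1.0052500^−48) = $1,535.48.
Total outlay = 12 × $1,535.48 + $650.00 = $19,075.76.

$19,076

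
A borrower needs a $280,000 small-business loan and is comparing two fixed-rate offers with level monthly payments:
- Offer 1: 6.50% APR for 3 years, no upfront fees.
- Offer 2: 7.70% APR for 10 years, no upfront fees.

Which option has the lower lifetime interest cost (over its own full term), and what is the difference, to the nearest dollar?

Offer 1: monthly rate = 6.5%/12 = 0.0054167; payment = 280,000 × 0.0054167 / (1 − (1+0.0054167)^−36) = $8,581.72.
Total interest on Offer 1 = 36 × $8,581.72 − $280,000 = $28,941.92.
Offer 2: at 7.70% the monthly rate is 0.0064167, so the payment is 280,000 × 0.0064167 / (1 − 1.0064167^−120) = $3,352.95.
Total interest on Offer 2 = 120 × $3,352.95 − $280,000 = $122,354.00.
Offer 1 is lower by $93,412.08.

Offer 1 by $93,412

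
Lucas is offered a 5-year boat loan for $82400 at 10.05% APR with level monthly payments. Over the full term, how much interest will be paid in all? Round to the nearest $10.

Monthly rate = 10.05%/12 = 0.0083750; payment = 82,400 × 0.0083750 / (1 − (1+0.0083750)^−60) = $1,752.78.
Total paid = 60 × $1,752.78 = $105,166.80; interest = $105,166.80 − $82,400 = $22,766.80.

$22,770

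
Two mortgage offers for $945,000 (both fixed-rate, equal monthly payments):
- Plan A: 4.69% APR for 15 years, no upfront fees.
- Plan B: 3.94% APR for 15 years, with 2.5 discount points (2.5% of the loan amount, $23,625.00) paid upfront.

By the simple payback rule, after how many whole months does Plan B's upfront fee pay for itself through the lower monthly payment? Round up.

66 months

Plan A: at 4.69% the monthly rate is 0.0039083, so the payment is 945,000 × 0.0039083 / (1 − 1.0039083^−180) = $7,321.29.
Plan B: monthly rate = 3.94%/12 = 0.0032833; payment = 945,000 × 0.0032833 / (1 − (1+0.0032833)^−180) = $6,961.67.
Monthly savings = $7,321.29 − $6,961.67 = $359.62.
Break-even = $23,625.00 / $359.62 = 65.69 → 66 months.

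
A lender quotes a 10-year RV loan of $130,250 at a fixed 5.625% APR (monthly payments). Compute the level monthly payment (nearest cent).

$1,421.64

At 5.625% the monthly rate is 0.0046875, so the payment is 130,250 × 0.0046875 / (1 − 1.0046875^−120) = $1,421.64.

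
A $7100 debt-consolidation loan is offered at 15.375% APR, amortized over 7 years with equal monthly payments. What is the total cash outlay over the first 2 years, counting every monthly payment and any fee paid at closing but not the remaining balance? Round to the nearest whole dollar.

At 15.375% the monthly rate is 0.0128125, so the payment is 7,100 × 0.0128125 / (1 − 1.0128125^−84) = $138.51.
Total outlay = 24 × $138.51 = $3,324.24.

$3,324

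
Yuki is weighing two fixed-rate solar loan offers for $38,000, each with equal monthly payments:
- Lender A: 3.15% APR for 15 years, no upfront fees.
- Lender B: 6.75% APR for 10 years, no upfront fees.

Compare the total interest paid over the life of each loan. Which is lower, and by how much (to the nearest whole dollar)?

Lender A by $4,629

Lender A: at 3.15% the monthly rate is 0.0026250, so the payment is 38,000 × 0.0026250 / (1 − 1.0026250^−180) = $265.17.
Total interest on Lender A = 180 × $265.17 − $38,000 = $9,730.60.
Lender B: monthly rate = 6.75%/12 = 0.0056250; payment = 38,000 × 0.0056250 / (1 − (1+0.0056250)^−120) = $436.33.
Total interest on Lender B = 120 × $436.33 − $38,000 = $14,359.60.
Lender A is lower by $4,629.00.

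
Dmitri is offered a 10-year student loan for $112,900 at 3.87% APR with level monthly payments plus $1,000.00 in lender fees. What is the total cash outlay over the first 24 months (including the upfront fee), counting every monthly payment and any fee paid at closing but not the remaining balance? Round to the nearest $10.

Monthly rate = 3.87%/12 = 0.0032250; payment = 112,900 × 0.0032250 / (1 − (1+0.0032250)^−120) = $1,136.10.
Total outlay = 24 × $1,136.10 + $1,000.00 = $28,266.40.

$28,270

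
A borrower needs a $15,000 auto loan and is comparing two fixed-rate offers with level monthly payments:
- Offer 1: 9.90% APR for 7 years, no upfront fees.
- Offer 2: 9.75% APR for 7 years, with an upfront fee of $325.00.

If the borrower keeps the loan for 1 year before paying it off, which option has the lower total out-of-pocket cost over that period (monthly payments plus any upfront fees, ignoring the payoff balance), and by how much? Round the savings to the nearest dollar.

Offer 1: at 9.90% the monthly rate is 0.0082500, so the payment is 15,000 × 0.0082500 / (1 − 1.0082500^−84) = $248.24.
Offer 2: at 9.75% the monthly rate is 0.0081250, so the payment is 15,000 × 0.0081250 / (1 − 1.0081250^−84) = $247.08.
Over 12 months: Offer 1 costs 12 × $248.24 = $2,978.88; Offer 2 costs 12 × $247.08 + $325.00 = $3,289.96.
Offer 1 is cheaper by $3,289.96 − $2,978.88 = $311.08.

Offer 1 by $311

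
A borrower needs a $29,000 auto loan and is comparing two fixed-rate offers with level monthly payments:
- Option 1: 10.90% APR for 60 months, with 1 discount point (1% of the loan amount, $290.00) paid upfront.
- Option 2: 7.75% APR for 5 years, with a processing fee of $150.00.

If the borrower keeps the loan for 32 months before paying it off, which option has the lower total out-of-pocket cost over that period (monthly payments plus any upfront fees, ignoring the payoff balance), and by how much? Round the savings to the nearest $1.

Option 2 by $1,565

Option 1: monthly rate = 10.9%/12 = 0.0090833; payment = 29,000 × 0.0090833 / (1 − (1+0.0090833)^−60) = $629.08.
Option 2: monthly rate = 7.75%/12 = 0.0064583; payment = 29,000 × 0.0064583 / (1 − (1+0.0064583)^−60) = $584.55.
Over 32 months: Option 1 costs 32 × $629.08 + $290.00 = $20,420.56; Option 2 costs 32 × $584.55 + $150.00 = $18,855.60.
Option 2 is cheaper by $20,420.56 − $18,855.60 = $1,564.96.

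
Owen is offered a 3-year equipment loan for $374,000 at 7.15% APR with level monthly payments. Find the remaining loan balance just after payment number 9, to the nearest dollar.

$287,860

With monthly rate i = 7.15%/12 = 0.0059583, the balance after k of n payments is P · [(1+i)^n − (1+i)^k] / [(1+i)^n − 1].
(1+0.0059583)^36 = 1.23845359 and (1+0.0059583)^9 = 1.05492099, so the balance is 374,000 × (1.23845359 − 1.05492099) / (1.23845359 − 1) = $287,859.76.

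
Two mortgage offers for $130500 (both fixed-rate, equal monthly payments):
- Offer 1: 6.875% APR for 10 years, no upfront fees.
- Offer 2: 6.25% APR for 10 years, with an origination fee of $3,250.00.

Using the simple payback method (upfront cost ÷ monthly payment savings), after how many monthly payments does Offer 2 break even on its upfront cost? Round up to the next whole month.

79 months

Offer 1: monthly rate = 6.875%/12 = 0.0057292; payment = 130,500 × 0.0057292 / (1 − (1+0.0057292)^−120) = $1,506.82.
Offer 2: monthly rate = 6.25%/12 = 0.0052083; payment = 130,500 × 0.0052083 / (1 − (1+0.0052083)^−120) = $1,465.26.
Monthly savings = $1,506.82 − $1,465.26 = $41.56.
Break-even = $3,250.00 / $41.56 = 78.20 → 79 months.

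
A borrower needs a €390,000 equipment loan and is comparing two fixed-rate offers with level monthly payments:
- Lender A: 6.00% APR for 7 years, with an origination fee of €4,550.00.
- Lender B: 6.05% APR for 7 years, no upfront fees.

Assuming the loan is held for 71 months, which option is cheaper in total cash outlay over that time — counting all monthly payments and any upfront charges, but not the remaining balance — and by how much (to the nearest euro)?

Lender A: at 6.00% the monthly rate is 0.0050000, so the payment is 390,000 × 0.0050000 / (1 − 1.0050000^−84) = €5,697.34.
Lender B: at 6.05% the monthly rate is 0.0050417, so the payment is 390,000 × 0.0050417 / (1 − 1.0050417^−84) = €5,706.69.
Over 71 months: Lender A costs 71 × €5,697.34 + €4,550.00 = €409,061.14; Lender B costs 71 × €5,706.69 = €405,174.99.
Lender B is cheaper by €409,061.14 − €405,174.99 = €3,886.15.

Lender B by €3,886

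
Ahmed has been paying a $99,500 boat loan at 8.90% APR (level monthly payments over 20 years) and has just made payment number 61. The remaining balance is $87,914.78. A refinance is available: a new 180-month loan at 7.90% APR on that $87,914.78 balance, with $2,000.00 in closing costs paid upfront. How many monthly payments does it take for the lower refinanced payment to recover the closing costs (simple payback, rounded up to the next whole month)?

Current payment = 99,500 × 8.9%/12 / (1 − (1+0.0074167)^−240) = $888.84.
Refinanced payment = 87,914.78 × 0.0065833 / (1 − (1+0.0065833)^−180) = $835.09.
Monthly savings = $888.84 − $835.09 = $53.75.
Break-even = $2,000.00 / $53.75 = 37.21 → 38 months.

38 months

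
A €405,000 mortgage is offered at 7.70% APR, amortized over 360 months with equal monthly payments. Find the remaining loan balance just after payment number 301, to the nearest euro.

€141,453

With monthly rate i = 7.7%/12 = 0.0064167, the balance after k of n payments is P · [(1+i)^n − (1+i)^k] / [(1+i)^n − 1].
(1+0.0064167)^360 = 10.00035210 and (1+0.0064167)^301 = 6.85683811, so the balance is 405,000 × (10.00035210 − 6.85683811) / (10.00035210 − 1) = €141,452.60.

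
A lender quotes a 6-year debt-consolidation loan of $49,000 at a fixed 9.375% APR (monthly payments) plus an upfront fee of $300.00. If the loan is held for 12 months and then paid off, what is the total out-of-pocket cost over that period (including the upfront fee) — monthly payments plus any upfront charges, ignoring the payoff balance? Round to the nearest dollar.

$11,009

At 9.375% the monthly rate is 0.0078125, so the payment is 49,000 × 0.0078125 / (1 − 1.0078125^−72) = $892.40.
Total outlay = 12 × $892.40 + $300.00 = $11,008.80.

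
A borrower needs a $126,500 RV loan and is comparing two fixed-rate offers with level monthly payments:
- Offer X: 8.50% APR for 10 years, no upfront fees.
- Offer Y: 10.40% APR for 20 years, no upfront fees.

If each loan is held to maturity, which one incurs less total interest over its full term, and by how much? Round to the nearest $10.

Offer X by $112,860

Offer X: at 8.50% the monthly rate is 0.0070833, so the payment is 126,500 × 0.0070833 / (1 − 1.0070833^−120) = $1,568.42.
Total interest on Offer X = 120 × $1,568.42 − $126,500 = $61,710.40.
Offer Y: monthly rate = 10.4%/12 = 0.0086667; payment = 126,500 × 0.0086667 / (1 − (1+0.0086667)^−240) = $1,254.46.
Total interest on Offer Y = 240 × $1,254.46 − $126,500 = $174,570.40.
Offer X is lower by $112,860.00.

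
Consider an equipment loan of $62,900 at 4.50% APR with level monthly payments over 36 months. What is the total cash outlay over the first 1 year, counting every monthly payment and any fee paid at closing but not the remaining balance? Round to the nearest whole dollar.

$22,453

At 4.50% the monthly rate is 0.0037500, so the payment is 62,900 × 0.0037500 / (1 − 1.0037500^−36) = $1,871.08.
Total outlay = 12 × $1,871.08 = $22,452.96.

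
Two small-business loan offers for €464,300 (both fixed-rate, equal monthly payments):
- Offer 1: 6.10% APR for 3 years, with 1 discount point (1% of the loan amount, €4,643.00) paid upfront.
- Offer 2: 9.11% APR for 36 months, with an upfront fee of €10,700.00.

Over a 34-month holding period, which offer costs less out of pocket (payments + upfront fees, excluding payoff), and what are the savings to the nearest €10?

Offer 1: monthly rate = 6.1%/12 = 0.0050833; payment = 464,300 × 0.0050833 / (1 − (1+0.0050833)^−36) = €14,145.95.
Offer 2: at 9.11% the monthly rate is 0.0075917, so the payment is 464,300 × 0.0075917 / (1 − 1.0075917^−36) = €14,788.40.
Over 34 months: Offer 1 costs 34 × €14,145.95 + €4,643.00 = €485,605.30; Offer 2 costs 34 × €14,788.40 + €10,700.00 = €513,505.60.
Offer 1 is cheaper by €513,505.60 − €485,605.30 = €27,900.30.

Offer 1 by €27,900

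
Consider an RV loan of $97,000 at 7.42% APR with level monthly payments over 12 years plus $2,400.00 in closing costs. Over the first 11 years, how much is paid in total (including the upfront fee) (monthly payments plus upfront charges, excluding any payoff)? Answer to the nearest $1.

Monthly rate = 7.42%/12 = 0.0061833; payment = 97,000 × 0.0061833 / (1 − (1+0.0061833)^−144) = $1,019.38.
Total outlay = 132 × $1,019.38 + $2,400.00 = $136,958.16.

$136,958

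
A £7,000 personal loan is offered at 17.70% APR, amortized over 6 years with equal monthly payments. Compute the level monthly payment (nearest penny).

£158.47

At 17.70% the monthly rate is 0.0147500, so the payment is 7,000 × 0.0147500 / (1 − 1.0147500^−72) = £158.47.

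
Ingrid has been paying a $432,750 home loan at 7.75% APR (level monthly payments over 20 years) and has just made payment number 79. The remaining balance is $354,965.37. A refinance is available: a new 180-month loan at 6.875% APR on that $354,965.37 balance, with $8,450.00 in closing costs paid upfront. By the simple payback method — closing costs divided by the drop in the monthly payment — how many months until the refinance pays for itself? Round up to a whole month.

Current payment = 432,750 × 7.75%/12 / (1 − (1+0.0064583)^−240) = $3,552.65.
Refinanced payment = 354,965.37 × 0.0057292 / (1 − (1+0.0057292)^−180) = $3,165.77.
Monthly savings = $3,552.65 − $3,165.77 = $386.88.
Break-even = $8,450.00 / $386.88 = 21.84 → 22 months.

22 months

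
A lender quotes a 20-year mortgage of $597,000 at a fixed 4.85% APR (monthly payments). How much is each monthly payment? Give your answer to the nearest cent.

$3,890.63

At 4.85% the monthly rate is 0.0040417, so the payment is 597,000 × 0.0040417 / (1 − 1.0040417^−240) = $3,890.63.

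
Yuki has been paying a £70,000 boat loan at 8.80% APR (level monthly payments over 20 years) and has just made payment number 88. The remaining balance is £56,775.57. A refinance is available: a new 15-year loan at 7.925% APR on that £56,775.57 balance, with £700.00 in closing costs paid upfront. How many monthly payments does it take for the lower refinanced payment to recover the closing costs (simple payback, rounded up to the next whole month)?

Current payment = 70,000 × 8.8%/12 / (1 − (1+0.0073333)^−240) = £620.83.
Refinanced payment = 56,775.57 × 0.0066042 / (1 − (1+0.0066042)^−180) = £540.12.
Monthly savings = £620.83 − £540.12 = £80.71.
Break-even = £700.00 / £80.71 = 8.67 → 9 months.

9 months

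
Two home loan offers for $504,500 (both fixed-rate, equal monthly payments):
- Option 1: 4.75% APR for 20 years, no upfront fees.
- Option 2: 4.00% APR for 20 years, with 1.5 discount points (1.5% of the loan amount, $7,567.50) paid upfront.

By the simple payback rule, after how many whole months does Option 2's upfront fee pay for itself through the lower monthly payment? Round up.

Option 1: at 4.75% the monthly rate is 0.0039583, so the payment is 504,500 × 0.0039583 / (1 − 1.0039583^−240) = $3,260.20.
Option 2: at 4.00% the monthly rate is 0.0033333, so the payment is 504,500 × 0.0033333 / (1 − 1.0033333^−240) = $3,057.17.
Monthly savings = $3,260.20 − $3,057.17 = $203.03.
Break-even = $7,567.50 / $203.03 = 37.27 → 38 months.

38 months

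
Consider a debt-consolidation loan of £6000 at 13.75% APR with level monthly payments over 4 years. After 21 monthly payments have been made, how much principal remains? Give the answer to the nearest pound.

£3,772

With monthly rate i = 13.75%/12 = 0.0114583, the balance after k of n payments is P · [(1+i)^n − (1+i)^k] / [(1+i)^n − 1].
(1+0.0114583)^48 = 1.72784130 and (1+0.0114583)^21 = 1.27030479, so the balance is 6,000 × (1.72784130 − 1.27030479) / (1.72784130 − 1) = £3,771.73.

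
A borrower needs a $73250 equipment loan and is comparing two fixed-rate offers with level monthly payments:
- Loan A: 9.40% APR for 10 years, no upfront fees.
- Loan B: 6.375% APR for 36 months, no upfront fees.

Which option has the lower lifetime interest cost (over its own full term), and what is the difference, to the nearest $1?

Loan A: monthly rate = 9.4%/12 = 0.0078333; payment = 73,250 × 0.0078333 / (1 − (1+0.0078333)^−120) = $943.83.
Total interest on Loan A = 120 × $943.83 − $73,250 = $40,009.60.
Loan B: at 6.375% the monthly rate is 0.0053125, so the payment is 73,250 × 0.0053125 / (1 − 1.0053125^−36) = $2,240.87.
Total interest on Loan B = 36 × $2,240.87 − $73,250 = $7,421.32.
Loan B is lower by $32,588.28.

Loan B by $32,588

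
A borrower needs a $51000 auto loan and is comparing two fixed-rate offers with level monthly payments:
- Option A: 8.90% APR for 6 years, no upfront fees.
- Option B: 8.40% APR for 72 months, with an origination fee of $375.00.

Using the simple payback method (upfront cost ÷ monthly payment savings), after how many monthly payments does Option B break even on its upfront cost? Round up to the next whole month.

30 months

Option A: monthly rate = 8.9%/12 = 0.0074167; payment = 51,000 × 0.0074167 / (1 − (1+0.0074167)^−72) = $916.77.
Option B: at 8.40% the monthly rate is 0.0070000, so the payment is 51,000 × 0.0070000 / (1 − 1.0070000^−72) = $904.19.
Monthly savings = $916.77 − $904.19 = $12.58.
Break-even = $375.00 / $12.58 = 29.81 → 30 months.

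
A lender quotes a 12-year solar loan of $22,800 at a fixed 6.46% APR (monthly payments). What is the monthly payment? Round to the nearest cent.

$227.96

Monthly rate = 6.46%/12 = 0.0053833; payment = 22,800 × 0.0053833 / (1 − (1+0.0053833)^−144) = $227.96.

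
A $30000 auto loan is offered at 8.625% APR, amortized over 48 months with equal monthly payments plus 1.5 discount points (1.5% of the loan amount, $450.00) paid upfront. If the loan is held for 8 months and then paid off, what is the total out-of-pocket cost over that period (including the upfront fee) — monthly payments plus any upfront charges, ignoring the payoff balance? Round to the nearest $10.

Monthly rate = 8.625%/12 = 0.0071875; payment = 30,000 × 0.0071875 / (1 − (1+0.0071875)^−48) = $741.22.
Total outlay = 8 × $741.22 + $450.00 = $6,379.76.

$6,380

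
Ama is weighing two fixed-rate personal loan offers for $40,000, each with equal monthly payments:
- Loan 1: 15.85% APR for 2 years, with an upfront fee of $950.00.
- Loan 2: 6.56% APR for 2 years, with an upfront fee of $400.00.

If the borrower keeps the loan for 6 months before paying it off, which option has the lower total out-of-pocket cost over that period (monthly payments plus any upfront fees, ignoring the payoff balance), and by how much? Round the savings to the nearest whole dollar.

Loan 1: at 15.85% the monthly rate is 0.0132083, so the payment is 40,000 × 0.0132083 / (1 − 1.0132083^−24) = $1,955.66.
Loan 2: at 6.56% the monthly rate is 0.0054667, so the payment is 40,000 × 0.0054667 / (1 − 1.0054667^−24) = $1,782.93.
Over 6 months: Loan 1 costs 6 × $1,955.66 + $950.00 = $12,683.96; Loan 2 costs 6 × $1,782.93 + $400.00 = $11,097.58.
Loan 2 is cheaper by $12,683.96 − $11,097.58 = $1,586.38.

Loan 2 by $1,586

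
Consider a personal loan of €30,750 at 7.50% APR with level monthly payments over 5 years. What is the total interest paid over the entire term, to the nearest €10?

€6,220

At 7.50% the monthly rate is 0.0062500, so the payment is 30,750 × 0.0062500 / (1 − 1.0062500^−60) = €616.17.
Total paid = 60 × €616.17 = €36,970.20; interest = €36,970.20 − €30,750 = €6,220.20.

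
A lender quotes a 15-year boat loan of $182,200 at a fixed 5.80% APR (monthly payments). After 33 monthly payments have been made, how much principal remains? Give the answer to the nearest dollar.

With monthly rate i = 5.8%/12 = 0.0048333, the balance after k of n payments is P · [(1+i)^n − (1+i)^k] / [(1+i)^n − 1].
(1+0.0048333)^180 = 2.38191372 and (1+0.0048333)^33 = 1.17247369, so the balance is 182,200 × (2.38191372 − 1.17247369) / (2.38191372 − 1) = $159,460.01.

$159,460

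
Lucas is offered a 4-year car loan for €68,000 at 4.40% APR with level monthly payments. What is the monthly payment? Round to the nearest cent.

Monthly rate = 4.4%/12 = 0.0036667; payment = 68,000 × 0.0036667 / (1 − (1+0.0036667)^−48) = €1,547.58.

€1,547.58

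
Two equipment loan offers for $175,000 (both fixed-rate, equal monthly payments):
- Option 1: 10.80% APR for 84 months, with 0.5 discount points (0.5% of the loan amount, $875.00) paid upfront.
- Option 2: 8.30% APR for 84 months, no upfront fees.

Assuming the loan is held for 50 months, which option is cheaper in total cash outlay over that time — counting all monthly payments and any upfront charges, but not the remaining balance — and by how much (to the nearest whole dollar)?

Option 1: monthly rate = 10.8%/12 = 0.0090000; payment = 175,000 × 0.0090000 / (1 − (1+0.0090000)^−84) = $2,978.06.
Option 2: monthly rate = 8.3%/12 = 0.0069167; payment = 175,000 × 0.0069167 / (1 − (1+0.0069167)^−84) = $2,753.82.
Over 50 months: Option 1 costs 50 × $2,978.06 + $875.00 = $149,778.00; Option 2 costs 50 × $2,753.82 = $137,691.00.
Option 2 is cheaper by $149,778.00 − $137,691.00 = $12,087.00.

Option 2 by $12,087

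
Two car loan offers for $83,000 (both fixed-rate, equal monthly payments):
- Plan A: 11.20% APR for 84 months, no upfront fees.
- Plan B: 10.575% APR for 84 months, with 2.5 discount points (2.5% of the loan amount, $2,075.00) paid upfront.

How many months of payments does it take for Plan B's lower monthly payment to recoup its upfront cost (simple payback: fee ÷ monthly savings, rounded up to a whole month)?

Plan A: at 11.20% the monthly rate is 0.0093333, so the payment is 83,000 × 0.0093333 / (1 − 1.0093333^−84) = $1,429.91.
Plan B: at 10.575% the monthly rate is 0.0088125, so the payment is 83,000 × 0.0088125 / (1 − 1.0088125^−84) = $1,402.68.
Monthly savings = $1,429.91 − $1,402.68 = $27.23.
Break-even = $2,075.00 / $27.23 = 76.20 → 77 months.

77 months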